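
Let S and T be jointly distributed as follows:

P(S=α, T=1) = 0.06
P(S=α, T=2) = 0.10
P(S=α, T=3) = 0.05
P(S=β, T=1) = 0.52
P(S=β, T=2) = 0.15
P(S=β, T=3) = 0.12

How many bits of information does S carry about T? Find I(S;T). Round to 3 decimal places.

0.072 bits

Marginals: p(S) = (0.2100, 0.7900), p(T) = (0.5800, 0.2500, 0.1700).
I(S;T) = H(S) + H(T) − H(S,T).
H(S) = 0.7415, H(T) = 1.3904, H(S,T) = 2.0600.
I(S;T) = 0.7415 + 1.3904 − 2.0600 = 0.072 bits.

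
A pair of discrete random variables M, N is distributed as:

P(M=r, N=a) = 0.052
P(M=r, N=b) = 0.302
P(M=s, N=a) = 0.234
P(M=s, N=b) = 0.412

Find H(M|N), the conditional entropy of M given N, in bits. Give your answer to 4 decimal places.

Chain rule: H(M|N) = H(M,N) − H(N).
Marginals: p(M) = (0.3540, 0.6460), p(N) = (0.2860, 0.7140).
H(M,N) = 1.7609 bits; H(N) = 0.8635 bits.
H(M|N) = 1.7609 − 0.8635 = 0.8974 bits.

0.8974 bits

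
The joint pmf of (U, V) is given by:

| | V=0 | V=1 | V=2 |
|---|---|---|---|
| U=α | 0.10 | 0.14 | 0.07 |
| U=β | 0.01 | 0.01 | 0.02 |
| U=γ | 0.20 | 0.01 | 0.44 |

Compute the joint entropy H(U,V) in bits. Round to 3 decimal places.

2.296 bits

H(U,V) = −Σ p(x,y)·log₂ p(x,y) over all 9 cells.
  cell (α,0): −0.10·log₂0.10 = 0.3322
  cell (α,1): −0.14·log₂0.14 = 0.3971
  cell (α,2): −0.07·log₂0.07 = 0.2686
  cell (β,0): −0.01·log₂0.01 = 0.0664
  cell (β,1): −0.01·log₂0.01 = 0.0664
  cell (β,2): −0.02·log₂0.02 = 0.1129
  cell (γ,0): −0.20·log₂0.20 = 0.4644
  cell (γ,1): −0.01·log₂0.01 = 0.0664
  cell (γ,2): −0.44·log₂0.44 = 0.5211
Sum = 2.296 bits.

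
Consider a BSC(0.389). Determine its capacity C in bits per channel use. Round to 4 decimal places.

Binary symmetric channel: C = 1 − h₂(ε) where h₂ is the binary entropy function.
h₂(0.389) = −0.389·log₂0.389 − 0.611·log₂0.611 = 0.9642.
C = 1 − 0.9642 = 0.0358 bits per channel use.

0.0358 bits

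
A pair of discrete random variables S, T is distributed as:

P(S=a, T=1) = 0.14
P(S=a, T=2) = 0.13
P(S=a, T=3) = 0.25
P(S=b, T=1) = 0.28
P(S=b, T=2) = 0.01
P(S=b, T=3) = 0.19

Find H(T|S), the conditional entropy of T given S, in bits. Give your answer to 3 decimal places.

Marginals: p(S) = (0.5200, 0.4800), p(T) = (0.4200, 0.1400, 0.4400).
H(T|S) = Σ p(S) · H(T|S=·).
  S=a: p=0.5200, H(T|S=a) = 1.5176
  S=b: p=0.4800, H(T|S=b) = 1.0992
Weighted sum = 1.317 bits.

1.317 bits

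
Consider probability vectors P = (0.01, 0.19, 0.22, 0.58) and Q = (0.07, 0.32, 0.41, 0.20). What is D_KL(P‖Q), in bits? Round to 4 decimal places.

0.5224 bits

D(P‖Q) = Σ p·log₂(p/q).
  0.01·log₂(0.01/0.07) = -0.02807
  0.19·log₂(0.19/0.32) = -0.14289
  0.22·log₂(0.22/0.41) = -0.19759
  0.58·log₂(0.58/0.20) = 0.89091
D(P‖Q) = 0.5224 bits.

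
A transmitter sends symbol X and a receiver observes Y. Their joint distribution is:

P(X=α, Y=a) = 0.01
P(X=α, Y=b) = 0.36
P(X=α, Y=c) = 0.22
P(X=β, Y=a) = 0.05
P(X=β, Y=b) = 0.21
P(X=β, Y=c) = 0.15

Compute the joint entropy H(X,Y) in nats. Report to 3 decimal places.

H(X,Y) = −Σ p(x,y)·ln p(x,y) over all 6 cells.
  cell (α,a): −0.01·ln0.01 = 0.0461
  cell (α,b): −0.36·ln0.36 = 0.3678
  cell (α,c): −0.22·ln0.22 = 0.3331
  cell (β,a): −0.05·ln0.05 = 0.1498
  cell (β,b): −0.21·ln0.21 = 0.3277
  cell (β,c): −0.15·ln0.15 = 0.2846
Sum = 1.509 nats.

1.509 nats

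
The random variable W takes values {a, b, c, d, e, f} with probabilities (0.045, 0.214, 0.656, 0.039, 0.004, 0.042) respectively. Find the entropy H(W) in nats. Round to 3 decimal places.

1.028 nats

H(W) = −Σ p·ln p.
  −(0.045)·ln(0.045) = 0.1395
  −(0.214)·ln(0.214) = 0.3299
  −(0.656)·ln(0.656) = 0.2766
  −(0.039)·ln(0.039) = 0.1265
  −(0.004)·ln(0.004) = 0.0221
  −(0.042)·ln(0.042) = 0.1331
Sum: 0.1395 + 0.3299 + 0.2766 + 0.1265 + 0.0221 + 0.1331 = 1.028 nats.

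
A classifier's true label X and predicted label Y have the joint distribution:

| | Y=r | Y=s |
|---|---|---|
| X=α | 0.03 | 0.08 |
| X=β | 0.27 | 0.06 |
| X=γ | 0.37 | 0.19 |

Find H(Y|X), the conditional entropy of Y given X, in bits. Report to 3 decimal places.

Marginals: p(X) = (0.1100, 0.3300, 0.5600), p(Y) = (0.6700, 0.3300).
H(Y|X) = Σ p(X) · H(Y|X=·).
  X=α: p=0.1100, H(Y|X=α) = 0.8454
  X=β: p=0.3300, H(Y|X=β) = 0.6840
  X=γ: p=0.5600, H(Y|X=γ) = 0.9241
Weighted sum = 0.836 bits.

0.836 bits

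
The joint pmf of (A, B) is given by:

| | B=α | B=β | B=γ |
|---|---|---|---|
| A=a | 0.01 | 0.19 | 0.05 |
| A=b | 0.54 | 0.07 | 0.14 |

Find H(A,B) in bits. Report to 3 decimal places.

H(A,B) = −Σ p(x,y)·log₂ p(x,y) over all 6 cells.
  cell (a,α): −0.01·log₂0.01 = 0.0664
  cell (a,β): −0.19·log₂0.19 = 0.4552
  cell (a,γ): −0.05·log₂0.05 = 0.2161
  cell (b,α): −0.54·log₂0.54 = 0.4800
  cell (b,β): −0.07·log₂0.07 = 0.2686
  cell (b,γ): −0.14·log₂0.14 = 0.3971
Sum = 1.883 bits.

1.883 bits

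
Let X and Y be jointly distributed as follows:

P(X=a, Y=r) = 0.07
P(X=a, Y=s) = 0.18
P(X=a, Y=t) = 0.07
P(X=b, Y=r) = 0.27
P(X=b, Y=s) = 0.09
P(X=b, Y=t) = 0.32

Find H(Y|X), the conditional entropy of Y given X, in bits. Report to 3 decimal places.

Chain rule: H(Y|X) = H(X,Y) − H(X).
Marginals: p(X) = (0.3200, 0.6800), p(Y) = (0.3400, 0.2700, 0.3900).
H(X,Y) = 2.3311 bits; H(X) = 0.9044 bits.
H(Y|X) = 2.3311 − 0.9044 = 1.427 bits.

1.427 bits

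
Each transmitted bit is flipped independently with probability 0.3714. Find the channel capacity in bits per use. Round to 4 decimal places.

Binary symmetric channel: C = 1 − h₂(ε) where h₂ is the binary entropy function.
h₂(0.3714) = −0.3714·log₂0.3714 − 0.6286·log₂0.6286 = 0.9517.
C = 1 − 0.9517 = 0.0483 bits per channel use.

0.0483 bits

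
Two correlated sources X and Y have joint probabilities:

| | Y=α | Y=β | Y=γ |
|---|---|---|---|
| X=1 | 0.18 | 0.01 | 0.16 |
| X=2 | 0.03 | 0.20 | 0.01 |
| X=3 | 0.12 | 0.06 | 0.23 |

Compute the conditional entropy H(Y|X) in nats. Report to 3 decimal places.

Marginals: p(X) = (0.3500, 0.2400, 0.4100), p(Y) = (0.3300, 0.2700, 0.4000).
H(Y|X) = Σ p(X) · H(Y|X=·).
  X=1: p=0.3500, H(Y|X=1) = 0.8014
  X=2: p=0.2400, H(Y|X=2) = 0.5443
  X=3: p=0.4100, H(Y|X=3) = 0.9651
Weighted sum = 0.807 nats.

0.807 nats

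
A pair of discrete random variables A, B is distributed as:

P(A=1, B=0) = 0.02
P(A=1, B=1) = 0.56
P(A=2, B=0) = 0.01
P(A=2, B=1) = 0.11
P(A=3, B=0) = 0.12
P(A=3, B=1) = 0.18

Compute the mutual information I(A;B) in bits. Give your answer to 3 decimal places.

Marginals: p(A) = (0.5800, 0.1200, 0.3000), p(B) = (0.1500, 0.8500).
I(A;B) = Σ p(x,y)·log₂[p(x,y)/(p(x)p(y))].
  (1,0): 0.02·log₂(0.2299) = -0.0424
  (1,1): 0.56·log₂(1.1359) = 0.1029
  (2,0): 0.01·log₂(0.5556) = -0.0085
  (2,1): 0.11·log₂(1.0784) = 0.0120
  (3,0): 0.12·log₂(2.6667) = 0.1698
  (3,1): 0.18·log₂(0.7059) = -0.0905
Sum = 0.143 bits.

0.143 bits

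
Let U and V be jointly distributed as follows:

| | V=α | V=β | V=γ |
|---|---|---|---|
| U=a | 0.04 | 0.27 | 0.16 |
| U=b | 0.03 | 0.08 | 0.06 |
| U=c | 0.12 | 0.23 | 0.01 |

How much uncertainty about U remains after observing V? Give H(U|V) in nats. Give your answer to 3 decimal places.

0.921 nats

Marginals: p(U) = (0.4700, 0.1700, 0.3600), p(V) = (0.1900, 0.5800, 0.2300).
H(U|V) = Σ p(V) · H(U|V=·).
  V=α: p=0.1900, H(U|V=α) = 0.9097
  V=β: p=0.5800, H(U|V=β) = 0.9960
  V=γ: p=0.2300, H(U|V=γ) = 0.7393
Weighted sum = 0.921 nats.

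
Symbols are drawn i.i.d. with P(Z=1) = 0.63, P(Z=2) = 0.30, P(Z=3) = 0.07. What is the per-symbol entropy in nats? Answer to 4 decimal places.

H(Z) = −Σ p·ln p.
  −(0.63)·ln(0.63) = 0.29108
  −(0.30)·ln(0.30) = 0.36119
  −(0.07)·ln(0.07) = 0.18615
Sum: 0.29108 + 0.36119 + 0.18615 = 0.8384 nats.

0.8384 nats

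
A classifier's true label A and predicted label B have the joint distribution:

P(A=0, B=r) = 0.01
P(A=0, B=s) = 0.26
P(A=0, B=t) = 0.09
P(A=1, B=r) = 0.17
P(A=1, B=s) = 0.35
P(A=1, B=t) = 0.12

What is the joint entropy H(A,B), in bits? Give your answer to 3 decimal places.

H(A,B) = −Σ p(x,y)·log₂ p(x,y) over all 6 cells.
  cell (0,r): −0.01·log₂0.01 = 0.0664
  cell (0,s): −0.26·log₂0.26 = 0.5053
  cell (0,t): −0.09·log₂0.09 = 0.3127
  cell (1,r): −0.17·log₂0.17 = 0.4346
  cell (1,s): −0.35·log₂0.35 = 0.5301
  cell (1,t): −0.12·log₂0.12 = 0.3671
Sum = 2.216 bits.

2.216 bits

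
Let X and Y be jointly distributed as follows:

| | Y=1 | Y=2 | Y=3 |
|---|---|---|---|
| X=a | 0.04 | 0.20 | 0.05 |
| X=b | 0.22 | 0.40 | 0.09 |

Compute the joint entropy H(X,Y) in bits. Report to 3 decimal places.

H(X,Y) = −Σ p(x,y)·log₂ p(x,y) over all 6 cells.
  cell (a,1): −0.04·log₂0.04 = 0.1858
  cell (a,2): −0.20·log₂0.20 = 0.4644
  cell (a,3): −0.05·log₂0.05 = 0.2161
  cell (b,1): −0.22·log₂0.22 = 0.4806
  cell (b,2): −0.40·log₂0.40 = 0.5288
  cell (b,3): −0.09·log₂0.09 = 0.3127
Sum = 2.188 bits.

2.188 bits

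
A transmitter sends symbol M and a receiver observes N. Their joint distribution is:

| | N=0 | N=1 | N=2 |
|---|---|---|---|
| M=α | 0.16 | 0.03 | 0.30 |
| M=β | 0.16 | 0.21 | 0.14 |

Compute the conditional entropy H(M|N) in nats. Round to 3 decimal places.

Chain rule: H(M|N) = H(M,N) − H(N).
Marginals: p(M) = (0.4900, 0.5100), p(N) = (0.3200, 0.2400, 0.4400).
H(M,N) = 1.6558 nats; H(N) = 1.0684 nats.
H(M|N) = 1.6558 − 1.0684 = 0.587 nats.

0.587 nats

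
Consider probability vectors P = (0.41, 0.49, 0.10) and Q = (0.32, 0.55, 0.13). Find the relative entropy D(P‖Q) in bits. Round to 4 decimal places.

D(P‖Q) = Σ p·log₂(p/q).
  0.41·log₂(0.41/0.32) = 0.14660
  0.49·log₂(0.49/0.55) = -0.08166
  0.10·log₂(0.10/0.13) = -0.03785
D(P‖Q) = 0.0271 bits.

0.0271 bits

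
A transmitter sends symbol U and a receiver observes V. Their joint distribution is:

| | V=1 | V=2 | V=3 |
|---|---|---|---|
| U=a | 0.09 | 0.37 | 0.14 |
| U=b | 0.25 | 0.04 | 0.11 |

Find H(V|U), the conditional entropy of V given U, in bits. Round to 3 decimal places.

Marginals: p(U) = (0.6000, 0.4000), p(V) = (0.3400, 0.4100, 0.2500).
H(V|U) = Σ p(U) · H(V|U=·).
  U=a: p=0.6000, H(V|U=a) = 1.3305
  U=b: p=0.4000, H(V|U=b) = 1.2682
Weighted sum = 1.306 bits.

1.306 bits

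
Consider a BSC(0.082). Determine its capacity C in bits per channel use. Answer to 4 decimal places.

Binary symmetric channel: C = 1 − h₂(ε) where h₂ is the binary entropy function.
h₂(0.082) = −0.082·log₂0.082 − 0.918·log₂0.918 = 0.4092.
C = 1 − 0.4092 = 0.5908 bits per channel use.

0.5908 bits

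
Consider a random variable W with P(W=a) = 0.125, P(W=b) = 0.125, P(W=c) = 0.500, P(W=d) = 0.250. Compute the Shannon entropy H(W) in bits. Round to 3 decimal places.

H(W) = −Σ p·log₂ p.
  −(0.125)·log₂(0.125) = 0.3750
  −(0.125)·log₂(0.125) = 0.3750
  −(0.500)·log₂(0.500) = 0.5000
  −(0.250)·log₂(0.250) = 0.5000
Sum: 0.3750 + 0.3750 + 0.5000 + 0.5000 = 1.750 bits.

1.750 bits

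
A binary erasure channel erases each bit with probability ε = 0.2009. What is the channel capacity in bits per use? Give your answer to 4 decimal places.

0.7991 bits

Binary erasure channel: capacity C = 1 − ε.
C = 1 − 0.2009 = 0.7991 bits per channel use.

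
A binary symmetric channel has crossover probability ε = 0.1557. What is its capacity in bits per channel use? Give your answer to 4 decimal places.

Binary symmetric channel: C = 1 − h₂(ε) where h₂ is the binary entropy function.
h₂(0.1557) = −0.1557·log₂0.1557 − 0.8443·log₂0.8443 = 0.6239.
C = 1 − 0.6239 = 0.3761 bits per channel use.

0.3761 bits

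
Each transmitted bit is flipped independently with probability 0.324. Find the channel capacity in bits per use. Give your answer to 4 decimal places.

Binary symmetric channel: C = 1 − h₂(ε) where h₂ is the binary entropy function.
h₂(0.324) = −0.324·log₂0.324 − 0.676·log₂0.676 = 0.9087.
C = 1 − 0.9087 = 0.0913 bits per channel use.

0.0913 bits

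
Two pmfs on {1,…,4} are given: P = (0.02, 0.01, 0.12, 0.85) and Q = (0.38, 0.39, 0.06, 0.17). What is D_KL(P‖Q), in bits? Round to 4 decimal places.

D(P‖Q) = Σ p·log₂(p/q).
  0.02·log₂(0.02/0.38) = -0.08496
  0.01·log₂(0.01/0.39) = -0.05285
  0.12·log₂(0.12/0.06) = 0.12000
  0.85·log₂(0.85/0.17) = 1.97364
D(P‖Q) = 1.9558 bits.

1.9558 bits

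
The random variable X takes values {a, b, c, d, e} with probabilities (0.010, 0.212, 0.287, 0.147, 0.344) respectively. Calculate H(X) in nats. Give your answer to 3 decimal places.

1.382 nats

H(X) = −Σ p·ln p.
  −(0.010)·ln(0.010) = 0.0461
  −(0.212)·ln(0.212) = 0.3288
  −(0.287)·ln(0.287) = 0.3583
  −(0.147)·ln(0.147) = 0.2818
  −(0.344)·ln(0.344) = 0.3671
Sum: 0.0461 + 0.3288 + 0.3583 + 0.2818 + 0.3671 = 1.382 nats.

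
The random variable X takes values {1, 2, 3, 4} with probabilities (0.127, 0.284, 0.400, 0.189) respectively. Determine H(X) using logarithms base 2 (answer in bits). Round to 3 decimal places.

H(X) = −Σ p·log₂ p.
  −(0.127)·log₂(0.127) = 0.3781
  −(0.284)·log₂(0.284) = 0.5158
  −(0.400)·log₂(0.400) = 0.5288
  −(0.189)·log₂(0.189) = 0.4543
Sum: 0.3781 + 0.5158 + 0.5288 + 0.4543 = 1.877 bits.

1.877 bits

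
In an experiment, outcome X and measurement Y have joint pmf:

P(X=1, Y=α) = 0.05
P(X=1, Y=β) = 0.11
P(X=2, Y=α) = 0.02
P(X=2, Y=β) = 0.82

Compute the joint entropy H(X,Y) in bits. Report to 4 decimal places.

H(X,Y) = −Σ p(x,y)·log₂ p(x,y) over all 4 cells.
  cell (1,α): −0.05·log₂0.05 = 0.21610
  cell (1,β): −0.11·log₂0.11 = 0.35029
  cell (2,α): −0.02·log₂0.02 = 0.11288
  cell (2,β): −0.82·log₂0.82 = 0.23477
Sum = 0.9140 bits.

0.9140 bits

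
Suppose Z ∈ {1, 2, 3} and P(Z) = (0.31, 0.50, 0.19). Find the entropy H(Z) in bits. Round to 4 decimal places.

H(Z) = −Σ p·log₂ p.
  −(0.31)·log₂(0.31) = 0.52379
  −(0.50)·log₂(0.50) = 0.50000
  −(0.19)·log₂(0.19) = 0.45523
Sum: 0.52379 + 0.50000 + 0.45523 = 1.4790 bits.

1.4790 bits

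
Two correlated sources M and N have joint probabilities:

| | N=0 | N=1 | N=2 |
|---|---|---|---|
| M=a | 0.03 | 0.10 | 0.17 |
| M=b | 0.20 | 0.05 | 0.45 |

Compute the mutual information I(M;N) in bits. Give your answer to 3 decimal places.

0.090 bits

Marginals: p(M) = (0.3000, 0.7000), p(N) = (0.2300, 0.1500, 0.6200).
I(M;N) = H(M) + H(N) − H(M,N).
H(M) = 0.8813, H(N) = 1.3258, H(M,N) = 2.1174.
I(M;N) = 0.8813 + 1.3258 − 2.1174 = 0.090 bits.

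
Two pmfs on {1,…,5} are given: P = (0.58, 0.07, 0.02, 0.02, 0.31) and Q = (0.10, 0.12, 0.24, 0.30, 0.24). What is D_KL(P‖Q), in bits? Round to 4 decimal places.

D(P‖Q) = Σ p·log₂(p/q).
  0.58·log₂(0.58/0.10) = 1.47091
  0.07·log₂(0.07/0.12) = -0.05443
  0.02·log₂(0.02/0.24) = -0.07170
  0.02·log₂(0.02/0.30) = -0.07814
  0.31·log₂(0.31/0.24) = 0.11446
D(P‖Q) = 1.3811 bits.

1.3811 bits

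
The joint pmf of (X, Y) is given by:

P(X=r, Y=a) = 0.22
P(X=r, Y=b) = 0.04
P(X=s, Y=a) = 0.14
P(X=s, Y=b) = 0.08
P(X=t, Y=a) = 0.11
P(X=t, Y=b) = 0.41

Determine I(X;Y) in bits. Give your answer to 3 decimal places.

0.241 bits

Marginals: p(X) = (0.2600, 0.2200, 0.5200), p(Y) = (0.4700, 0.5300).
I(X;Y) = Σ p(x,y)·log₂[p(x,y)/(p(x)p(y))].
  (r,a): 0.22·log₂(1.8003) = 0.1866
  (r,b): 0.04·log₂(0.2903) = -0.0714
  (s,a): 0.14·log₂(1.3540) = 0.0612
  (s,b): 0.08·log₂(0.6861) = -0.0435
  (t,a): 0.11·log₂(0.4501) = -0.1267
  (t,b): 0.41·log₂(1.4877) = 0.2349
Sum = 0.241 bits.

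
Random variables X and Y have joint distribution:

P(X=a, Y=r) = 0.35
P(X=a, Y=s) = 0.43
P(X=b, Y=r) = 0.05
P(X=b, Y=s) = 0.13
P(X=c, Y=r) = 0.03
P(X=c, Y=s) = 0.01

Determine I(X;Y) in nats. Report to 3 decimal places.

0.018 nats

Marginals: p(X) = (0.7800, 0.1800, 0.0400), p(Y) = (0.4300, 0.5700).
I(X;Y) = H(X) + H(Y) − H(X,Y).
H(X) = 0.6312, H(Y) = 0.6833, H(X,Y) = 1.2966.
I(X;Y) = 0.6312 + 0.6833 − 1.2966 = 0.018 nats.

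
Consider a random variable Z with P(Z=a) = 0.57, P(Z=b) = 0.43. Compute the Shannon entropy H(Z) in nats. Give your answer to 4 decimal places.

H(Z) = −Σ p·ln p.
  −(0.57)·ln(0.57) = 0.32041
  −(0.43)·ln(0.43) = 0.36291
Sum: 0.32041 + 0.36291 = 0.6833 nats.

0.6833 nats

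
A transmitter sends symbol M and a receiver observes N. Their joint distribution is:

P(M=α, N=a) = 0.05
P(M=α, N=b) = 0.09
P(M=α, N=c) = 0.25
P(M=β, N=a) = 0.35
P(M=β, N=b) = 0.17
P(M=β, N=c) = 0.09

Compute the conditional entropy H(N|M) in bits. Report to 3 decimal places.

Marginals: p(M) = (0.3900, 0.6100), p(N) = (0.4000, 0.2600, 0.3400).
H(N|M) = Σ p(M) · H(N|M=·).
  M=α: p=0.3900, H(N|M=α) = 1.2794
  M=β: p=0.6100, H(N|M=β) = 1.3809
Weighted sum = 1.341 bits.

1.341 bits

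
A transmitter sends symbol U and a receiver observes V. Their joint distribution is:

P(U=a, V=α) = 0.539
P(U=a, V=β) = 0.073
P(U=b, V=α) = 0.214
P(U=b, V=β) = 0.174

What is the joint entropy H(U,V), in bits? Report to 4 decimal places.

1.6712 bits

H(U,V) = −Σ p(x,y)·log₂ p(x,y) over all 4 cells.
  cell (a,α): −0.539·log₂0.539 = 0.48060
  cell (a,β): −0.073·log₂0.073 = 0.27565
  cell (b,α): −0.214·log₂0.214 = 0.47600
  cell (b,β): −0.174·log₂0.174 = 0.43897
Sum = 1.6712 bits.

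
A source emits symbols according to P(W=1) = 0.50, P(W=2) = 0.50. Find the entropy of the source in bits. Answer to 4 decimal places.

H(W) = −Σ p·log₂ p.
  −(0.50)·log₂(0.50) = 0.50000
  −(0.50)·log₂(0.50) = 0.50000
Sum: 0.50000 + 0.50000 = 1.0000 bits.

1.0000 bits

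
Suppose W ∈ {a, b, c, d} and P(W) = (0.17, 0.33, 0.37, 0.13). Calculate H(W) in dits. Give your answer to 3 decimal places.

0.565 dits

H(W) = −Σ p·log₁₀ p.
  −(0.17)·log₁₀(0.17) = 0.1308
  −(0.33)·log₁₀(0.33) = 0.1589
  −(0.37)·log₁₀(0.37) = 0.1598
  −(0.13)·log₁₀(0.13) = 0.1152
Sum: 0.1308 + 0.1589 + 0.1598 + 0.1152 = 0.565 dits.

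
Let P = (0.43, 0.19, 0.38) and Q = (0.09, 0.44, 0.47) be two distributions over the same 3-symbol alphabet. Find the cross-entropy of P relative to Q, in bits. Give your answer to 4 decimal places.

H(P,Q) = −Σ p·log₂ q.
  −0.43·log₂(0.09) = 1.49379
  −0.19·log₂(0.44) = 0.22504
  −0.38·log₂(0.47) = 0.41392
H(P,Q) = 2.1328 bits.

2.1328 bits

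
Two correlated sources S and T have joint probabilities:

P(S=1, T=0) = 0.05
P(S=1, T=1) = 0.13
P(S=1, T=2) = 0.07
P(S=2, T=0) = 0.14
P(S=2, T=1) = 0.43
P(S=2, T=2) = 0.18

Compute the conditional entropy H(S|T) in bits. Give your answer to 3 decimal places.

0.810 bits

Chain rule: H(S|T) = H(S,T) − H(T).
Marginals: p(S) = (0.2500, 0.7500), p(T) = (0.1900, 0.5600, 0.2500).
H(S,T) = 2.2333 bits; H(T) = 1.4237 bits.
H(S|T) = 2.2333 − 1.4237 = 0.810 bits.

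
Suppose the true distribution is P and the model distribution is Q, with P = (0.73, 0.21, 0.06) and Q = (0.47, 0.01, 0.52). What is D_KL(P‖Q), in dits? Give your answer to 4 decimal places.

0.3610 dits

D(P‖Q) = Σ p·log₁₀(p/q).
  0.73·log₁₀(0.73/0.47) = 0.13959
  0.21·log₁₀(0.21/0.01) = 0.27767
  0.06·log₁₀(0.06/0.52) = -0.05627
D(P‖Q) = 0.3610 dits.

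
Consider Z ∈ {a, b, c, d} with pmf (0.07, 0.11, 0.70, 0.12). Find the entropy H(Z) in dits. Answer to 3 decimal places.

H(Z) = −Σ p·log₁₀ p.
  −(0.07)·log₁₀(0.07) = 0.0808
  −(0.11)·log₁₀(0.11) = 0.1054
  −(0.70)·log₁₀(0.70) = 0.1084
  −(0.12)·log₁₀(0.12) = 0.1105
Sum: 0.0808 + 0.1054 + 0.1084 + 0.1105 = 0.405 dits.

0.405 dits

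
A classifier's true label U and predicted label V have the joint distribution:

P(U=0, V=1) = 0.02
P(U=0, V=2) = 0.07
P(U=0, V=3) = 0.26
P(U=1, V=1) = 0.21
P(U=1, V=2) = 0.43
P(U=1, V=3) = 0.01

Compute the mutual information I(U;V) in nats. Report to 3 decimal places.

0.334 nats

Marginals: p(U) = (0.3500, 0.6500), p(V) = (0.2300, 0.5000, 0.2700).
I(U;V) = H(U) + H(V) − H(U,V).
H(U) = 0.6474, H(V) = 1.0381, H(U,V) = 1.3513.
I(U;V) = 0.6474 + 1.0381 − 1.3513 = 0.334 nats.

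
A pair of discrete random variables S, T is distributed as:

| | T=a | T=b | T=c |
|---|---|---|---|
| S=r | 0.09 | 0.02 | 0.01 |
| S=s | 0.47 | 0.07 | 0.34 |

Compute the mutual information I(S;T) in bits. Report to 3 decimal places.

0.039 bits

Marginals: p(S) = (0.1200, 0.8800), p(T) = (0.5600, 0.0900, 0.3500).
I(S;T) = Σ p(x,y)·log₂[p(x,y)/(p(x)p(y))].
  (r,a): 0.09·log₂(1.3393) = 0.0379
  (r,b): 0.02·log₂(1.8519) = 0.0178
  (r,c): 0.01·log₂(0.2381) = -0.0207
  (s,a): 0.47·log₂(0.9537) = -0.0321
  (s,b): 0.07·log₂(0.8838) = -0.0125
  (s,c): 0.34·log₂(1.1039) = 0.0485
Sum = 0.039 bits.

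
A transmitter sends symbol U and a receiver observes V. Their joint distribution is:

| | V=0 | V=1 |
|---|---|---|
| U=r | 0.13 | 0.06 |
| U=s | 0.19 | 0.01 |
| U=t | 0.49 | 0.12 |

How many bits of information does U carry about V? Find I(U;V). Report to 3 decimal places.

Marginals: p(U) = (0.1900, 0.2000, 0.6100), p(V) = (0.8100, 0.1900).
I(U;V) = H(U) + H(V) − H(U,V).
H(U) = 1.3546, H(V) = 0.7015, H(U,V) = 2.0192.
I(U;V) = 1.3546 + 0.7015 − 2.0192 = 0.037 bits.

0.037 bits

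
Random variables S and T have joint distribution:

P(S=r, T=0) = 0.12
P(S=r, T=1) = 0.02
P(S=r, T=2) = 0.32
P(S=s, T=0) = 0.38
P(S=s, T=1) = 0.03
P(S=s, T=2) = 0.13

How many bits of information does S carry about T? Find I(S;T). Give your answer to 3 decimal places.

0.159 bits

Marginals: p(S) = (0.4600, 0.5400), p(T) = (0.5000, 0.0500, 0.4500).
I(S;T) = H(S) + H(T) − H(S,T).
H(S) = 0.9954, H(T) = 1.2345, H(S,T) = 2.0708.
I(S;T) = 0.9954 + 1.2345 − 2.0708 = 0.159 bits.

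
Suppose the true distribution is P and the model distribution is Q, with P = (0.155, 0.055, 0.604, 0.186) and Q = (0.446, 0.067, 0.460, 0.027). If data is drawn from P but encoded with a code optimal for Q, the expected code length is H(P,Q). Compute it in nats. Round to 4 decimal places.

H(P,Q) = −Σ p·ln q.
  −0.155·ln(0.446) = 0.12515
  −0.055·ln(0.067) = 0.14867
  −0.604·ln(0.460) = 0.46902
  −0.186·ln(0.027) = 0.67182
H(P,Q) = 1.4147 nats.

1.4147 nats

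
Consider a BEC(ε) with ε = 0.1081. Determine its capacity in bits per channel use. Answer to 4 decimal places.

0.8919 bits

Binary erasure channel: capacity C = 1 − ε.
C = 1 − 0.1081 = 0.8919 bits per channel use.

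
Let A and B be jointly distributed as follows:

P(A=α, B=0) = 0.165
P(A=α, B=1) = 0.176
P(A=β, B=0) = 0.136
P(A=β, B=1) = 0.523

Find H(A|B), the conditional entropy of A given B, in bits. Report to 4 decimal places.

0.8680 bits

Marginals: p(A) = (0.3410, 0.6590), p(B) = (0.3010, 0.6990).
H(A|B) = Σ p(B) · H(A|B=·).
  B=0: p=0.3010, H(A|B=0) = 0.9933
  B=1: p=0.6990, H(A|B=1) = 0.8141
Weighted sum = 0.8680 bits.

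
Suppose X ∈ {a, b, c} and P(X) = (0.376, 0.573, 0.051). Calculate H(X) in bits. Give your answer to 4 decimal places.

H(X) = −Σ p·log₂ p.
  −(0.376)·log₂(0.376) = 0.53061
  −(0.573)·log₂(0.573) = 0.46034
  −(0.051)·log₂(0.051) = 0.21896
Sum: 0.53061 + 0.46034 + 0.21896 = 1.2099 bits.

1.2099 bits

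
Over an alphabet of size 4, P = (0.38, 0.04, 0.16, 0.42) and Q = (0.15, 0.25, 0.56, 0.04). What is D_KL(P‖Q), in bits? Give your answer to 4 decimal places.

D(P‖Q) = Σ p·log₂(p/q).
  0.38·log₂(0.38/0.15) = 0.50959
  0.04·log₂(0.04/0.25) = -0.10575
  0.16·log₂(0.16/0.56) = -0.28918
  0.42·log₂(0.42/0.04) = 1.42477
D(P‖Q) = 1.5394 bits.

1.5394 bits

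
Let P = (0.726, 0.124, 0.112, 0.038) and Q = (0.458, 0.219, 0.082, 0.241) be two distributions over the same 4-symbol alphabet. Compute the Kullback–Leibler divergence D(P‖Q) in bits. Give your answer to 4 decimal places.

0.3299 bits

D(P‖Q) = Σ p·log₂(p/q).
  0.726·log₂(0.726/0.458) = 0.48252
  0.124·log₂(0.124/0.219) = -0.10175
  0.112·log₂(0.112/0.082) = 0.05038
  0.038·log₂(0.038/0.241) = -0.10127
D(P‖Q) = 0.3299 bits.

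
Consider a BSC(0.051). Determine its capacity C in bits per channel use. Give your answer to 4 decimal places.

0.7094 bits

Binary symmetric channel: C = 1 − h₂(ε) where h₂ is the binary entropy function.
h₂(0.051) = −0.051·log₂0.051 − 0.949·log₂0.949 = 0.2906.
C = 1 − 0.2906 = 0.7094 bits per channel use.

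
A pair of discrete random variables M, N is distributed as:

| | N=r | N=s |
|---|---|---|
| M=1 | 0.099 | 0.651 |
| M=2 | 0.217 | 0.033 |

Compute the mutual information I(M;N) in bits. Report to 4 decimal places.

Marginals: p(M) = (0.7500, 0.2500), p(N) = (0.3160, 0.6840).
I(M;N) = H(M) + H(N) − H(M,N).
H(M) = 0.8113, H(N) = 0.9000, H(M,N) = 1.3742.
I(M;N) = 0.8113 + 0.9000 − 1.3742 = 0.3371 bits.

0.3371 bits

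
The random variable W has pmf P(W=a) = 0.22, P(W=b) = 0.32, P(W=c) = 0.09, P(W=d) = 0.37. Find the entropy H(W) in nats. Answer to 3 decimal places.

H(W) = −Σ p·ln p.
  −(0.22)·ln(0.22) = 0.3331
  −(0.32)·ln(0.32) = 0.3646
  −(0.09)·ln(0.09) = 0.2167
  −(0.37)·ln(0.37) = 0.3679
Sum: 0.3331 + 0.3646 + 0.2167 + 0.3679 = 1.282 nats.

1.282 nats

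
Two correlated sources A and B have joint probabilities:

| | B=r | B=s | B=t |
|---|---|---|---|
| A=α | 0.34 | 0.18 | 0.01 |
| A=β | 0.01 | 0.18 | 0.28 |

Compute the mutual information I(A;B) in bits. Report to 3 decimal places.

0.509 bits

Marginals: p(A) = (0.5300, 0.4700), p(B) = (0.3500, 0.3600, 0.2900).
I(A;B) = H(A) + H(B) − H(A,B).
H(A) = 0.9974, H(B) = 1.5786, H(A,B) = 2.0669.
I(A;B) = 0.9974 + 1.5786 − 2.0669 = 0.509 bits.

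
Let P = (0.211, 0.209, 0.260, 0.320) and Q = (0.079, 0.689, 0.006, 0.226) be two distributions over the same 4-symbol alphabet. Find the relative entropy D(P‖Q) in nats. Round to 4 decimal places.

1.0492 nats

D(P‖Q) = Σ p·ln(p/q).
  0.211·ln(0.211/0.079) = 0.20729
  0.209·ln(0.209/0.689) = -0.24932
  0.260·ln(0.260/0.006) = 0.97992
  0.320·ln(0.320/0.226) = 0.11129
D(P‖Q) = 1.0492 nats.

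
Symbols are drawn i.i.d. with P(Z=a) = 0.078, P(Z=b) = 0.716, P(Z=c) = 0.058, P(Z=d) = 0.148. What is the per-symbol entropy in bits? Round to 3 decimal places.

1.278 bits

H(Z) = −Σ p·log₂ p.
  −(0.078)·log₂(0.078) = 0.2871
  −(0.716)·log₂(0.716) = 0.3451
  −(0.058)·log₂(0.058) = 0.2383
  −(0.148)·log₂(0.148) = 0.4079
Sum: 0.2871 + 0.3451 + 0.2383 + 0.4079 = 1.278 bits.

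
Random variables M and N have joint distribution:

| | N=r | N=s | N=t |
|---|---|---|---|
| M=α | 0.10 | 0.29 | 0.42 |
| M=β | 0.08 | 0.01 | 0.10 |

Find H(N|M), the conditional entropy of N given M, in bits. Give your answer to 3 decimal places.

1.364 bits

Chain rule: H(N|M) = H(M,N) − H(M).
Marginals: p(M) = (0.8100, 0.1900), p(N) = (0.1800, 0.3000, 0.5200).
H(M,N) = 2.0659 bits; H(M) = 0.7015 bits.
H(N|M) = 2.0659 − 0.7015 = 1.364 bits.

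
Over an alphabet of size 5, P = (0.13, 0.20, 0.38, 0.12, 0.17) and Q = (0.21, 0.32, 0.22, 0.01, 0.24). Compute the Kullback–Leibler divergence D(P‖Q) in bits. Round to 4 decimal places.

0.4197 bits

D(P‖Q) = Σ p·log₂(p/q).
  0.13·log₂(0.13/0.21) = -0.08994
  0.20·log₂(0.20/0.32) = -0.13561
  0.38·log₂(0.38/0.22) = 0.29963
  0.12·log₂(0.12/0.01) = 0.43020
  0.17·log₂(0.17/0.24) = -0.08457
D(P‖Q) = 0.4197 bits.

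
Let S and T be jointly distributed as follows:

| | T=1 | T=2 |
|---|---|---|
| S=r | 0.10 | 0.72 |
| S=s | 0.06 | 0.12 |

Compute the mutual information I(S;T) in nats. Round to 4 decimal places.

Marginals: p(S) = (0.8200, 0.1800), p(T) = (0.1600, 0.8400).
I(S;T) = Σ p(x,y)·ln[p(x,y)/(p(x)p(y))].
  (r,1): 0.10·ln(0.7622) = -0.02716
  (r,2): 0.72·ln(1.0453) = 0.03190
  (s,1): 0.06·ln(2.0833) = 0.04404
  (s,2): 0.12·ln(0.7937) = -0.02773
Sum = 0.0210 nats.

0.0210 nats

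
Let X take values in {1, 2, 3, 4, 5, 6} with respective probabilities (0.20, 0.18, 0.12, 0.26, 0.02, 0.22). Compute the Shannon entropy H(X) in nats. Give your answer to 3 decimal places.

H(X) = −Σ p·ln p.
  −(0.20)·ln(0.20) = 0.3219
  −(0.18)·ln(0.18) = 0.3087
  −(0.12)·ln(0.12) = 0.2544
  −(0.26)·ln(0.26) = 0.3502
  −(0.02)·ln(0.02) = 0.0782
  −(0.22)·ln(0.22) = 0.3331
Sum: 0.3219 + 0.3087 + 0.2544 + 0.3502 + 0.0782 + 0.3331 = 1.647 nats.

1.647 nats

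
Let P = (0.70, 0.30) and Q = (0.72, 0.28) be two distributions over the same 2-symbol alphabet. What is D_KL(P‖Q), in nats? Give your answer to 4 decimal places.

D(P‖Q) = Σ p·ln(p/q).
  0.70·ln(0.70/0.72) = -0.01972
  0.30·ln(0.30/0.28) = 0.02070
D(P‖Q) = 0.0010 nats.

0.0010 nats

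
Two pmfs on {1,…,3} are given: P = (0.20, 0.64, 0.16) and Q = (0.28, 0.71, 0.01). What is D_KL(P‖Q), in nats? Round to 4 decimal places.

D(P‖Q) = Σ p·ln(p/q).
  0.20·ln(0.20/0.28) = -0.06729
  0.64·ln(0.64/0.71) = -0.06643
  0.16·ln(0.16/0.01) = 0.44361
D(P‖Q) = 0.3099 nats.

0.3099 nats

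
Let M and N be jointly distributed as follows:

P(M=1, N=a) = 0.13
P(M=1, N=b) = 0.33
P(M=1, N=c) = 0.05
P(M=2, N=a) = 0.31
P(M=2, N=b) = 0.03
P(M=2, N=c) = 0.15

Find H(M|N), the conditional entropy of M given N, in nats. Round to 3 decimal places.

0.483 nats

Chain rule: H(M|N) = H(M,N) − H(N).
Marginals: p(M) = (0.5100, 0.4900), p(N) = (0.4400, 0.3600, 0.2000).
H(M,N) = 1.5337 nats; H(N) = 1.0509 nats.
H(M|N) = 1.5337 − 1.0509 = 0.483 nats.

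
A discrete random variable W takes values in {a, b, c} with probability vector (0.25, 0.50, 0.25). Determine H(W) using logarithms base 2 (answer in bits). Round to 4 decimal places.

H(W) = −Σ p·log₂ p.
  −(0.25)·log₂(0.25) = 0.50000
  −(0.50)·log₂(0.50) = 0.50000
  −(0.25)·log₂(0.25) = 0.50000
Sum: 0.50000 + 0.50000 + 0.50000 = 1.5000 bits.

1.5000 bits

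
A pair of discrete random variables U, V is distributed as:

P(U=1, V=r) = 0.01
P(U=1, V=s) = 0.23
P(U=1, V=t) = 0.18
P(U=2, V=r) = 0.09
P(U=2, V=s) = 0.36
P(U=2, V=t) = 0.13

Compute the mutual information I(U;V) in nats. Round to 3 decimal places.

0.042 nats

Marginals: p(U) = (0.4200, 0.5800), p(V) = (0.1000, 0.5900, 0.3100).
I(U;V) = H(U) + H(V) − H(U,V).
H(U) = 0.6803, H(V) = 0.9046, H(U,V) = 1.5425.
I(U;V) = 0.6803 + 0.9046 − 1.5425 = 0.042 nats.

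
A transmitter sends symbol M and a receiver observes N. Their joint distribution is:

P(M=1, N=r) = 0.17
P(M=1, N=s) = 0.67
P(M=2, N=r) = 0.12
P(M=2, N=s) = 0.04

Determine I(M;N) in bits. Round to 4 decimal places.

0.1285 bits

Marginals: p(M) = (0.8400, 0.1600), p(N) = (0.2900, 0.7100).
I(M;N) = Σ p(x,y)·log₂[p(x,y)/(p(x)p(y))].
  (1,r): 0.17·log₂(0.6979) = -0.08823
  (1,s): 0.67·log₂(1.1234) = 0.11248
  (2,r): 0.12·log₂(2.5862) = 0.16450
  (2,s): 0.04·log₂(0.3521) = -0.06024
Sum = 0.1285 bits.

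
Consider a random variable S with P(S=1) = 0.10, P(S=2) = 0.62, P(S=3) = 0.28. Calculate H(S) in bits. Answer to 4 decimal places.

1.2740 bits

H(S) = −Σ p·log₂ p.
  −(0.10)·log₂(0.10) = 0.33219
  −(0.62)·log₂(0.62) = 0.42759
  −(0.28)·log₂(0.28) = 0.51422
Sum: 0.33219 + 0.42759 + 0.51422 = 1.2740 bits.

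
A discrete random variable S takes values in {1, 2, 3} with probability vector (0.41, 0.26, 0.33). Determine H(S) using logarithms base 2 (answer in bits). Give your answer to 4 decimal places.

1.5605 bits

H(S) = −Σ p·log₂ p.
  −(0.41)·log₂(0.41) = 0.52738
  −(0.26)·log₂(0.26) = 0.50529
  −(0.33)·log₂(0.33) = 0.52782
Sum: 0.52738 + 0.50529 + 0.52782 = 1.5605 bits.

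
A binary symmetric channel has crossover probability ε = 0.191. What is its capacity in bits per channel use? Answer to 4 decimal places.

Binary symmetric channel: C = 1 − h₂(ε) where h₂ is the binary entropy function.
h₂(0.191) = −0.191·log₂0.191 − 0.809·log₂0.809 = 0.7036.
C = 1 − 0.7036 = 0.2964 bits per channel use.

0.2964 bits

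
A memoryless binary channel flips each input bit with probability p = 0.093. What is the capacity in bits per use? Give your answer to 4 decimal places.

0.5536 bits

Binary symmetric channel: C = 1 − h₂(ε) where h₂ is the binary entropy function.
h₂(0.093) = −0.093·log₂0.093 − 0.907·log₂0.907 = 0.4464.
C = 1 − 0.4464 = 0.5536 bits per channel use.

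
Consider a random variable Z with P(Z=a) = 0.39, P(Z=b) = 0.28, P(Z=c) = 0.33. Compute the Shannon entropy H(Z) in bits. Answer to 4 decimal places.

1.5718 bits

H(Z) = −Σ p·log₂ p.
  −(0.39)·log₂(0.39) = 0.52980
  −(0.28)·log₂(0.28) = 0.51422
  −(0.33)·log₂(0.33) = 0.52782
Sum: 0.52980 + 0.51422 + 0.52782 = 1.5718 bits.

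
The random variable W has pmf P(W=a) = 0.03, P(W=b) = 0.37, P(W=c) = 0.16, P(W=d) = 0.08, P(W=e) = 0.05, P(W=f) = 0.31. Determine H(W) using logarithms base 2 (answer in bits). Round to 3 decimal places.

2.137 bits

H(W) = −Σ p·log₂ p.
  −(0.03)·log₂(0.03) = 0.1518
  −(0.37)·log₂(0.37) = 0.5307
  −(0.16)·log₂(0.16) = 0.4230
  −(0.08)·log₂(0.08) = 0.2915
  −(0.05)·log₂(0.05) = 0.2161
  −(0.31)·log₂(0.31) = 0.5238
Sum: 0.1518 + 0.5307 + 0.4230 + 0.2915 + 0.2161 + 0.5238 = 2.137 bits.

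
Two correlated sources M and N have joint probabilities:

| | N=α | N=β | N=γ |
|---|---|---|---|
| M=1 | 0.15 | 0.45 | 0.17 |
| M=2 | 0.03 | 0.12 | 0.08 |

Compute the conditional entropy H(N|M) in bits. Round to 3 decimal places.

Marginals: p(M) = (0.7700, 0.2300), p(N) = (0.1800, 0.5700, 0.2500).
H(N|M) = Σ p(M) · H(N|M=·).
  M=1: p=0.7700, H(N|M=1) = 1.3938
  M=2: p=0.2300, H(N|M=2) = 1.4029
Weighted sum = 1.396 bits.

1.396 bits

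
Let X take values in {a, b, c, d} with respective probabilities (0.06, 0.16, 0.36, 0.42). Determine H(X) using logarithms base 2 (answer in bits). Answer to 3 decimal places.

H(X) = −Σ p·log₂ p.
  −(0.06)·log₂(0.06) = 0.2435
  −(0.16)·log₂(0.16) = 0.4230
  −(0.36)·log₂(0.36) = 0.5306
  −(0.42)·log₂(0.42) = 0.5256
Sum: 0.2435 + 0.4230 + 0.5306 + 0.5256 = 1.723 bits.

1.723 bits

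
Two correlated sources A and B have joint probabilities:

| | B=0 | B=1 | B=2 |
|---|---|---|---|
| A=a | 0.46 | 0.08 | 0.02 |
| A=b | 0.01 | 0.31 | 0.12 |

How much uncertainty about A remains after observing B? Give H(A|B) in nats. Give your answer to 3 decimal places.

0.304 nats

Marginals: p(A) = (0.5600, 0.4400), p(B) = (0.4700, 0.3900, 0.1400).
H(A|B) = Σ p(B) · H(A|B=·).
  B=0: p=0.4700, H(A|B=0) = 0.1030
  B=1: p=0.3900, H(A|B=1) = 0.5074
  B=2: p=0.1400, H(A|B=2) = 0.4101
Weighted sum = 0.304 nats.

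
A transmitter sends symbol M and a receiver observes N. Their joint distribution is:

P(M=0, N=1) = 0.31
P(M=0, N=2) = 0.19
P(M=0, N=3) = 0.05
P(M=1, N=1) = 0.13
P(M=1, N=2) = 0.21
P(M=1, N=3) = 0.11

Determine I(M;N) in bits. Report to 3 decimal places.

Marginals: p(M) = (0.5500, 0.4500), p(N) = (0.4400, 0.4000, 0.1600).
I(M;N) = Σ p(x,y)·log₂[p(x,y)/(p(x)p(y))].
  (0,1): 0.31·log₂(1.2810) = 0.1108
  (0,2): 0.19·log₂(0.8636) = -0.0402
  (0,3): 0.05·log₂(0.5682) = -0.0408
  (1,1): 0.13·log₂(0.6566) = -0.0789
  (1,2): 0.21·log₂(1.1667) = 0.0467
  (1,3): 0.11·log₂(1.5278) = 0.0673
Sum = 0.065 bits.

0.065 bits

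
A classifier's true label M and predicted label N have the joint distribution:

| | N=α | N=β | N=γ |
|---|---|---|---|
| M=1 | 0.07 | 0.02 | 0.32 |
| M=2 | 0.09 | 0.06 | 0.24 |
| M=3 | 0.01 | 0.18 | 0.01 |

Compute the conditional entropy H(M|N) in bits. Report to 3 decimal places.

Chain rule: H(M|N) = H(M,N) − H(N).
Marginals: p(M) = (0.4100, 0.3900, 0.2000), p(N) = (0.1700, 0.2600, 0.5700).
H(M,N) = 2.5360 bits; H(N) = 1.4021 bits.
H(M|N) = 2.5360 − 1.4021 = 1.134 bits.

1.134 bits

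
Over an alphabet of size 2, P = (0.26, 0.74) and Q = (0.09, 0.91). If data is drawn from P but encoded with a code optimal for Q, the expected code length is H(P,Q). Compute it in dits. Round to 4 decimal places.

0.3022 dits

H(P,Q) = −Σ p·log₁₀ q.
  −0.26·log₁₀(0.09) = 0.27190
  −0.74·log₁₀(0.91) = 0.03031
H(P,Q) = 0.3022 dits.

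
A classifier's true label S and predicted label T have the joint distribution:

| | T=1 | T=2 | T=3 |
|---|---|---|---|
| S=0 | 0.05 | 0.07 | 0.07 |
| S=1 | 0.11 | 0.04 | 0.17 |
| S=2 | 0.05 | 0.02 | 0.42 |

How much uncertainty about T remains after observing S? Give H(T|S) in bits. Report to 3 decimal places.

1.093 bits

Marginals: p(S) = (0.1900, 0.3200, 0.4900), p(T) = (0.2100, 0.1300, 0.6600).
H(T|S) = Σ p(S) · H(T|S=·).
  S=0: p=0.1900, H(T|S=0) = 1.5683
  S=1: p=0.3200, H(T|S=1) = 1.3894
  S=2: p=0.4900, H(T|S=2) = 0.7150
Weighted sum = 1.093 bits.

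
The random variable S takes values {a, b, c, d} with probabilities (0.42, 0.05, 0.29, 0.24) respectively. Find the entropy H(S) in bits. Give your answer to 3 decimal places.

1.754 bits

H(S) = −Σ p·log₂ p.
  −(0.42)·log₂(0.42) = 0.5256
  −(0.05)·log₂(0.05) = 0.2161
  −(0.29)·log₂(0.29) = 0.5179
  −(0.24)·log₂(0.24) = 0.4941
Sum: 0.5256 + 0.2161 + 0.5179 + 0.4941 = 1.754 bits.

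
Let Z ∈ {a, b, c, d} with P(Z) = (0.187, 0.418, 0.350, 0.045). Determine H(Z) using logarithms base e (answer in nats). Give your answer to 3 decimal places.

H(Z) = −Σ p·ln p.
  −(0.187)·ln(0.187) = 0.3135
  −(0.418)·ln(0.418) = 0.3646
  −(0.350)·ln(0.350) = 0.3674
  −(0.045)·ln(0.045) = 0.1395
Sum: 0.3135 + 0.3646 + 0.3674 + 0.1395 = 1.185 nats.

1.185 nats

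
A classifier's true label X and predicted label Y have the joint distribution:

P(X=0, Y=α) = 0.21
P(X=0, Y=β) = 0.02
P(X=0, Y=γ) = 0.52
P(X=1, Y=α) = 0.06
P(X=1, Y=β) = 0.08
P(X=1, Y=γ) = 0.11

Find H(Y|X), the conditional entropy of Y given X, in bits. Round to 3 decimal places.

1.150 bits

Chain rule: H(Y|X) = H(X,Y) − H(X).
Marginals: p(X) = (0.7500, 0.2500), p(Y) = (0.2700, 0.1000, 0.6300).
H(X,Y) = 1.9616 bits; H(X) = 0.8113 bits.
H(Y|X) = 1.9616 − 0.8113 = 1.150 bits.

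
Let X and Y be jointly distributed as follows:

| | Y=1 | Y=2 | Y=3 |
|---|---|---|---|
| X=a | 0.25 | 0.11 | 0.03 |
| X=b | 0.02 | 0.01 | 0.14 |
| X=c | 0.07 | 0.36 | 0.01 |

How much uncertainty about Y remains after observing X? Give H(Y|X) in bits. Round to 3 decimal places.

Chain rule: H(Y|X) = H(X,Y) − H(X).
Marginals: p(X) = (0.3900, 0.1700, 0.4400), p(Y) = (0.3400, 0.4800, 0.1800).
H(X,Y) = 2.4441 bits; H(X) = 1.4855 bits.
H(Y|X) = 2.4441 − 1.4855 = 0.959 bits.

0.959 bits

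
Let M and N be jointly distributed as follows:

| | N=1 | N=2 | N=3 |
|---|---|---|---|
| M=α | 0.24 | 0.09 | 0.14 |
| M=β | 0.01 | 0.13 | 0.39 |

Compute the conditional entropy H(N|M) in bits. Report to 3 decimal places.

Chain rule: H(N|M) = H(M,N) − H(M).
Marginals: p(M) = (0.4700, 0.5300), p(N) = (0.2500, 0.2200, 0.5300).
H(M,N) = 2.1828 bits; H(M) = 0.9974 bits.
H(N|M) = 2.1828 − 0.9974 = 1.185 bits.

1.185 bits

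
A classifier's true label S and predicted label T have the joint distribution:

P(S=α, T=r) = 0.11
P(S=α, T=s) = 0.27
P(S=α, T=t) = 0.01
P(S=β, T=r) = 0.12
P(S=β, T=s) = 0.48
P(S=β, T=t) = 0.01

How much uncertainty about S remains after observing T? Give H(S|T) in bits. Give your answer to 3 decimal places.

Chain rule: H(S|T) = H(S,T) − H(T).
Marginals: p(S) = (0.3900, 0.6100), p(T) = (0.2300, 0.7500, 0.0200).
H(S,T) = 1.8685 bits; H(T) = 0.9118 bits.
H(S|T) = 1.8685 − 0.9118 = 0.957 bits.

0.957 bits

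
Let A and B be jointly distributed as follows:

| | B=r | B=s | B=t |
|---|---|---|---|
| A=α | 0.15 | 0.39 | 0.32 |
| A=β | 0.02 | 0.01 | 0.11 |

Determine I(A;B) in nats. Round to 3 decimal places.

Marginals: p(A) = (0.8600, 0.1400), p(B) = (0.1700, 0.4000, 0.4300).
I(A;B) = Σ p(x,y)·ln[p(x,y)/(p(x)p(y))].
  (α,r): 0.15·ln(1.0260) = 0.0038
  (α,s): 0.39·ln(1.1337) = 0.0489
  (α,t): 0.32·ln(0.8653) = -0.0463
  (β,r): 0.02·ln(0.8403) = -0.0035
  (β,s): 0.01·ln(0.1786) = -0.0172
  (β,t): 0.11·ln(1.8272) = 0.0663
Sum = 0.052 nats.

0.052 nats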